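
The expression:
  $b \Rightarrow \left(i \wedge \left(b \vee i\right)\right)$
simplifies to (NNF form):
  $i \vee \neg b$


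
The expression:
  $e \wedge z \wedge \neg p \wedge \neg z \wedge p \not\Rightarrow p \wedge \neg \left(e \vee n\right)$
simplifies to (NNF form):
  $\text{False}$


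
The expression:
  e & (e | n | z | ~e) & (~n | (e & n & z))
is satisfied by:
  {e: True, z: True, n: False}
  {e: True, z: False, n: False}
  {e: True, n: True, z: True}


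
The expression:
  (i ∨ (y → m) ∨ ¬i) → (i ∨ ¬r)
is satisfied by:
  {i: True, r: False}
  {r: False, i: False}
  {r: True, i: True}


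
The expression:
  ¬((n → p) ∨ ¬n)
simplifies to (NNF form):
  n ∧ ¬p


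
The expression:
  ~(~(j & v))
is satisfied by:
  {j: True, v: True}


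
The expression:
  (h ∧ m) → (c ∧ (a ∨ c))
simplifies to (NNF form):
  c ∨ ¬h ∨ ¬m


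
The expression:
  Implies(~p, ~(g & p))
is always true.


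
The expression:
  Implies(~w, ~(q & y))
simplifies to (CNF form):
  w | ~q | ~y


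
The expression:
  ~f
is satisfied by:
  {f: False}


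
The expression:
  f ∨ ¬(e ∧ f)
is always true.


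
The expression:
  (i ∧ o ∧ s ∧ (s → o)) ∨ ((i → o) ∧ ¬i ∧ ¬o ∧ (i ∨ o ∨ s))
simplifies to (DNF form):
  (i ∧ o ∧ s) ∨ (i ∧ s ∧ ¬i) ∨ (o ∧ s ∧ ¬o) ∨ (s ∧ ¬i ∧ ¬o)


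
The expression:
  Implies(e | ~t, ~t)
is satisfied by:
  {e: False, t: False}
  {t: True, e: False}
  {e: True, t: False}


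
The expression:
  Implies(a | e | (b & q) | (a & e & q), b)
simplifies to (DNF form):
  b | (~a & ~e)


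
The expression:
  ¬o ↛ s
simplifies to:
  s ∨ ¬o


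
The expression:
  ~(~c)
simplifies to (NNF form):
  c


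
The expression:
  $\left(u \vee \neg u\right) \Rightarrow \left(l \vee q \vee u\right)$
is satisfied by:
  {q: True, l: True, u: True}
  {q: True, l: True, u: False}
  {q: True, u: True, l: False}
  {q: True, u: False, l: False}
  {l: True, u: True, q: False}
  {l: True, u: False, q: False}
  {u: True, l: False, q: False}


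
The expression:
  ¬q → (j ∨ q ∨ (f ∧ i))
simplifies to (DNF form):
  j ∨ q ∨ (f ∧ i)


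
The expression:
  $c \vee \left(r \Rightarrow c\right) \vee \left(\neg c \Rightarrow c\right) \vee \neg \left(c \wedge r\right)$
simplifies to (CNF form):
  $\text{True}$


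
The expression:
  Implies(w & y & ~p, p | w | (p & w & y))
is always true.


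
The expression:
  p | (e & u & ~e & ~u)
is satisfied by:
  {p: True}


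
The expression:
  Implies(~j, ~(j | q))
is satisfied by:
  {j: True, q: False}
  {q: False, j: False}
  {q: True, j: True}


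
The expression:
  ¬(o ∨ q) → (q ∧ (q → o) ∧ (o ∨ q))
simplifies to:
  o ∨ q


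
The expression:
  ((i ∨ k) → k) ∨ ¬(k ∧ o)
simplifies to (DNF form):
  True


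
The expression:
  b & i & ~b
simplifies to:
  False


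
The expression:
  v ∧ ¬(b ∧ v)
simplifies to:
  v ∧ ¬b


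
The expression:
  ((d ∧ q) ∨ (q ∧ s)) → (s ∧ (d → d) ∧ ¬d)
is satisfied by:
  {q: False, d: False}
  {d: True, q: False}
  {q: True, d: False}


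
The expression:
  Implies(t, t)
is always true.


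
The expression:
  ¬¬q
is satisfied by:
  {q: True}


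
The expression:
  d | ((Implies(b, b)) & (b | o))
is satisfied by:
  {b: True, d: True, o: True}
  {b: True, d: True, o: False}
  {b: True, o: True, d: False}
  {b: True, o: False, d: False}
  {d: True, o: True, b: False}
  {d: True, o: False, b: False}
  {o: True, d: False, b: False}


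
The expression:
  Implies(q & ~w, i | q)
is always true.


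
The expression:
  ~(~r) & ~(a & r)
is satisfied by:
  {r: True, a: False}


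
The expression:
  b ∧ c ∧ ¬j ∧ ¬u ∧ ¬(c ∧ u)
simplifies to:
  b ∧ c ∧ ¬j ∧ ¬u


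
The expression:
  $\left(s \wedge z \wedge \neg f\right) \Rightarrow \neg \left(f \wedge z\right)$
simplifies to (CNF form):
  $\text{True}$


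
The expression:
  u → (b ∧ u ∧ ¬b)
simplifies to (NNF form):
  ¬u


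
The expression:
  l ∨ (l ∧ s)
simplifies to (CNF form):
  l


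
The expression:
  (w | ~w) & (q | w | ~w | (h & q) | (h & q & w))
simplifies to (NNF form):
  True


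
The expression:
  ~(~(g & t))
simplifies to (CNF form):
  g & t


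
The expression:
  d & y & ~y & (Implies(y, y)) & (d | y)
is never true.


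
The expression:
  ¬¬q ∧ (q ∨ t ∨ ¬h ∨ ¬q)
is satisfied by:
  {q: True}


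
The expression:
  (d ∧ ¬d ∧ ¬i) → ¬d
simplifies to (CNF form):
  True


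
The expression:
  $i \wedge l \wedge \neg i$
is never true.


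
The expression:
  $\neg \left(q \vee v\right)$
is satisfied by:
  {q: False, v: False}


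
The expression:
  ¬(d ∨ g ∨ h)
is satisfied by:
  {g: False, d: False, h: False}


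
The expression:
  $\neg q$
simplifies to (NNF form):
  $\neg q$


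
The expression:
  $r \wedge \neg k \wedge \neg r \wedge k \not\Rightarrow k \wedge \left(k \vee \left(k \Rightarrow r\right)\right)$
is never true.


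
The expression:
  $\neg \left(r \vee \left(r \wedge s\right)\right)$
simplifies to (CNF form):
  $\neg r$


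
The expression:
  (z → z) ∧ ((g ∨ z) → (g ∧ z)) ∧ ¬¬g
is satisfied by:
  {z: True, g: True}


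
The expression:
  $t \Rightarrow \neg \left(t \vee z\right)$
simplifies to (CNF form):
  $\neg t$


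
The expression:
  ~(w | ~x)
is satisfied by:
  {x: True, w: False}


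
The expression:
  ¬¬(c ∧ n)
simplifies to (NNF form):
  c ∧ n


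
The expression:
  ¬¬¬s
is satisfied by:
  {s: False}


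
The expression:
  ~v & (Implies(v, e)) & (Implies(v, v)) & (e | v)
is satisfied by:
  {e: True, v: False}


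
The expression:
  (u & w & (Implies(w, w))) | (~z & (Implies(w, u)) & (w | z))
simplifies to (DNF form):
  u & w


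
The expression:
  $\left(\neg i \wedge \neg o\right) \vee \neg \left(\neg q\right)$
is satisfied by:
  {q: True, o: False, i: False}
  {i: True, q: True, o: False}
  {q: True, o: True, i: False}
  {i: True, q: True, o: True}
  {i: False, o: False, q: False}


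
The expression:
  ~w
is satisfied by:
  {w: False}


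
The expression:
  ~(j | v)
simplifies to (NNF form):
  ~j & ~v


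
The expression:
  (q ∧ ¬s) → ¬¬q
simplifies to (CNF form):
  True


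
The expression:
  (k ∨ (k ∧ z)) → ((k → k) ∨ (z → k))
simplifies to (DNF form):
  True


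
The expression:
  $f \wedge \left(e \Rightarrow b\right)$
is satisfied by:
  {b: True, f: True, e: False}
  {f: True, e: False, b: False}
  {b: True, e: True, f: True}


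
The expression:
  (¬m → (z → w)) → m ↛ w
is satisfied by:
  {z: True, m: True, w: False}
  {z: True, m: False, w: False}
  {m: True, z: False, w: False}


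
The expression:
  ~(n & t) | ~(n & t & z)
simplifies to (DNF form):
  ~n | ~t | ~z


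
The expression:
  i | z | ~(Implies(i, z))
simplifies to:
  i | z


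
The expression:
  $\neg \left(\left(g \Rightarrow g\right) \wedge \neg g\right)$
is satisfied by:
  {g: True}


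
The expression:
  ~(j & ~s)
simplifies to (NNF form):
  s | ~j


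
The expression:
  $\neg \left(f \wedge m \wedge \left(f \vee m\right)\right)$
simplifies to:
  $\neg f \vee \neg m$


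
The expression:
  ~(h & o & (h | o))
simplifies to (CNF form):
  ~h | ~o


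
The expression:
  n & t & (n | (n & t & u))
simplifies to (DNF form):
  n & t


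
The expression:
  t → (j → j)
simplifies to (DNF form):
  True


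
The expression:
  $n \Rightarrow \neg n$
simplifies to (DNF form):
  $\neg n$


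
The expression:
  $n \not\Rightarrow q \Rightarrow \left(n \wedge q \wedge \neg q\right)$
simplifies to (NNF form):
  $q \vee \neg n$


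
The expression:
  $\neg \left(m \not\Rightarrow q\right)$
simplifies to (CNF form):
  $q \vee \neg m$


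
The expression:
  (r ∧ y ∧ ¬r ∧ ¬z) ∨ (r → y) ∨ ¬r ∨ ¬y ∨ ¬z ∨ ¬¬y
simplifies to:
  True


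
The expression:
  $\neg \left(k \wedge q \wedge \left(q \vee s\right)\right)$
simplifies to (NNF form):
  $\neg k \vee \neg q$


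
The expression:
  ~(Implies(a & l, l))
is never true.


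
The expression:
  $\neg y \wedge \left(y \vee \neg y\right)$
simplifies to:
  $\neg y$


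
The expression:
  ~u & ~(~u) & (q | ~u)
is never true.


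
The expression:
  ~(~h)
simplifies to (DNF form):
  h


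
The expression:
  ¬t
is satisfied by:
  {t: False}


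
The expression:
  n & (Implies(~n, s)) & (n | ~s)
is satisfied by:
  {n: True}


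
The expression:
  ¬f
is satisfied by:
  {f: False}


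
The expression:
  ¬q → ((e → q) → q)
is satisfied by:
  {q: True, e: True}
  {q: True, e: False}
  {e: True, q: False}


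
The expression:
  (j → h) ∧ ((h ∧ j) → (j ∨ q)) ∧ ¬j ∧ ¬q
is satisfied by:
  {q: False, j: False}


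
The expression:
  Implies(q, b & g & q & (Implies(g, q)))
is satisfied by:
  {g: True, b: True, q: False}
  {g: True, b: False, q: False}
  {b: True, g: False, q: False}
  {g: False, b: False, q: False}
  {q: True, g: True, b: True}


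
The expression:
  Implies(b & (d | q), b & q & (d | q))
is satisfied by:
  {q: True, d: False, b: False}
  {d: False, b: False, q: False}
  {q: True, b: True, d: False}
  {b: True, d: False, q: False}
  {q: True, d: True, b: False}
  {d: True, q: False, b: False}
  {q: True, b: True, d: True}


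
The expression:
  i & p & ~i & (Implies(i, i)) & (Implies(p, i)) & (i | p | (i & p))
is never true.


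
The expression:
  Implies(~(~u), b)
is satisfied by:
  {b: True, u: False}
  {u: False, b: False}
  {u: True, b: True}


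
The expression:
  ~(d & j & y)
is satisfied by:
  {d: False, y: False, j: False}
  {j: True, d: False, y: False}
  {y: True, d: False, j: False}
  {j: True, y: True, d: False}
  {d: True, j: False, y: False}
  {j: True, d: True, y: False}
  {y: True, d: True, j: False}


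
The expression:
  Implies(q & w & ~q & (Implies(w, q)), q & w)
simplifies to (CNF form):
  True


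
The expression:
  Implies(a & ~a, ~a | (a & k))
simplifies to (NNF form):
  True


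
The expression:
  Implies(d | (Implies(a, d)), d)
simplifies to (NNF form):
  a | d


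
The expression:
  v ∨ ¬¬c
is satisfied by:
  {c: True, v: True}
  {c: True, v: False}
  {v: True, c: False}


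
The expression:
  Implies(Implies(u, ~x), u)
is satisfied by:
  {u: True}


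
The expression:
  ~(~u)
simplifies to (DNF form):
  u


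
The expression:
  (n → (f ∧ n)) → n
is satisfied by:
  {n: True}


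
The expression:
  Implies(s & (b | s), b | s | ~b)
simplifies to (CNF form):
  True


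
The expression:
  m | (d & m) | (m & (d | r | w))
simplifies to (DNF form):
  m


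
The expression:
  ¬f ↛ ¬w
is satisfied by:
  {w: True, f: False}


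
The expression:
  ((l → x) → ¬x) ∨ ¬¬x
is always true.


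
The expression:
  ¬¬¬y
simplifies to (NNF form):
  ¬y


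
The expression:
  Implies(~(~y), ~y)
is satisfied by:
  {y: False}


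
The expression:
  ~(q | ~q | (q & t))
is never true.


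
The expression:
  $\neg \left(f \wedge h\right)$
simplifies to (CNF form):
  $\neg f \vee \neg h$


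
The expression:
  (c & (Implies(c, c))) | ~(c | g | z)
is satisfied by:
  {c: True, g: False, z: False}
  {c: True, z: True, g: False}
  {c: True, g: True, z: False}
  {c: True, z: True, g: True}
  {z: False, g: False, c: False}


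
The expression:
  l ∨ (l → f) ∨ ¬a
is always true.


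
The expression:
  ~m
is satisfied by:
  {m: False}


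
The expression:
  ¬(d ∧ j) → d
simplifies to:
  d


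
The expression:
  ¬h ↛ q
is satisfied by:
  {q: True, h: False}
  {h: False, q: False}
  {h: True, q: True}


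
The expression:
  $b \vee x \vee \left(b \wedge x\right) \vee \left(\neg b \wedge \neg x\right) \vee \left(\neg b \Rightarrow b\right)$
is always true.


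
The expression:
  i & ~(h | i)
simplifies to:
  False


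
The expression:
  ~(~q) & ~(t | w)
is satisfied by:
  {q: True, w: False, t: False}


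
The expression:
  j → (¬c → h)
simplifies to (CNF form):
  c ∨ h ∨ ¬j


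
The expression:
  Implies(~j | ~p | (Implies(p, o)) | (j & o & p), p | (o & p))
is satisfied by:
  {p: True}


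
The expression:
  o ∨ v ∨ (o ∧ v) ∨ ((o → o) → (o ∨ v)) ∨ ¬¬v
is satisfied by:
  {o: True, v: True}
  {o: True, v: False}
  {v: True, o: False}


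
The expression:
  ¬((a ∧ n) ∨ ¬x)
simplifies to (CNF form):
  x ∧ (¬a ∨ ¬n)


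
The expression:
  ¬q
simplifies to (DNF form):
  ¬q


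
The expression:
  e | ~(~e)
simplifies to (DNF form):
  e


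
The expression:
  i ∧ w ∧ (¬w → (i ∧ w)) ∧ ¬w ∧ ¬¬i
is never true.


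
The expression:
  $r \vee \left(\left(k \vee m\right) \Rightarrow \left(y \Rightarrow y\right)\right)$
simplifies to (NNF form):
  $\text{True}$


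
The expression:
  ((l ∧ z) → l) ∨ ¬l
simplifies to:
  True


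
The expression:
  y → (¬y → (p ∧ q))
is always true.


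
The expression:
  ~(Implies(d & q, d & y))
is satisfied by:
  {d: True, q: True, y: False}


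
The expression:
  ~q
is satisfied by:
  {q: False}


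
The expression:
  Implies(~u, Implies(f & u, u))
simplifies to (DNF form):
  True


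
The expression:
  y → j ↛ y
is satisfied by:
  {y: False}


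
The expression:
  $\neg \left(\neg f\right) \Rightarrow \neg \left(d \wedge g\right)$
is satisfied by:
  {g: False, d: False, f: False}
  {f: True, g: False, d: False}
  {d: True, g: False, f: False}
  {f: True, d: True, g: False}
  {g: True, f: False, d: False}
  {f: True, g: True, d: False}
  {d: True, g: True, f: False}


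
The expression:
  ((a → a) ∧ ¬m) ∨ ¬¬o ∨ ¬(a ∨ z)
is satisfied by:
  {o: True, a: False, m: False, z: False}
  {o: True, z: True, a: False, m: False}
  {o: True, a: True, m: False, z: False}
  {o: True, z: True, a: True, m: False}
  {z: False, a: False, m: False, o: False}
  {z: True, a: False, m: False, o: False}
  {a: True, z: False, m: False, o: False}
  {z: True, a: True, m: False, o: False}
  {m: True, o: True, z: False, a: False}
  {z: True, m: True, o: True, a: False}
  {m: True, o: True, a: True, z: False}
  {z: True, m: True, o: True, a: True}
  {m: True, o: False, a: False, z: False}


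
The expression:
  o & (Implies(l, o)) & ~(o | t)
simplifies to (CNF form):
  False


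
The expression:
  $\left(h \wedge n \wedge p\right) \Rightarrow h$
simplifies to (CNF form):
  $\text{True}$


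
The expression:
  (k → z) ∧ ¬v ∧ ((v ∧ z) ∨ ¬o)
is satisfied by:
  {z: True, v: False, k: False, o: False}
  {z: False, v: False, k: False, o: False}
  {z: True, k: True, v: False, o: False}


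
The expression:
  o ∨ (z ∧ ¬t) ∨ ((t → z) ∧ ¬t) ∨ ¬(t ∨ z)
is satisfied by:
  {o: True, t: False}
  {t: False, o: False}
  {t: True, o: True}


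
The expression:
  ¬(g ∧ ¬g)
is always true.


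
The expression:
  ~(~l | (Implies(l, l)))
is never true.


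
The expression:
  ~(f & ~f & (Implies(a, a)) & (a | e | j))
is always true.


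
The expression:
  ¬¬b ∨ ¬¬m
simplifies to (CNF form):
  b ∨ m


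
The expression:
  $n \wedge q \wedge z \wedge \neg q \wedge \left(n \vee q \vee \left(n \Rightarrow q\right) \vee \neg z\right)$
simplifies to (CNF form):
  $\text{False}$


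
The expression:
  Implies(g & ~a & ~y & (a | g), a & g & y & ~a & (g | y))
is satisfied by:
  {a: True, y: True, g: False}
  {a: True, g: False, y: False}
  {y: True, g: False, a: False}
  {y: False, g: False, a: False}
  {a: True, y: True, g: True}
  {a: True, g: True, y: False}
  {y: True, g: True, a: False}


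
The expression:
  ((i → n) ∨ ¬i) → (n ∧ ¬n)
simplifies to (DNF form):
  i ∧ ¬n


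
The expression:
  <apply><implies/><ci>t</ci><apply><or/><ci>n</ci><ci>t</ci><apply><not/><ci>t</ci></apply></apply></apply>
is always true.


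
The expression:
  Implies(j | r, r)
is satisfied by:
  {r: True, j: False}
  {j: False, r: False}
  {j: True, r: True}


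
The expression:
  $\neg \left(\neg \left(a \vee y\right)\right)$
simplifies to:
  $a \vee y$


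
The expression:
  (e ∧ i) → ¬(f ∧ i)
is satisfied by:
  {e: False, i: False, f: False}
  {f: True, e: False, i: False}
  {i: True, e: False, f: False}
  {f: True, i: True, e: False}
  {e: True, f: False, i: False}
  {f: True, e: True, i: False}
  {i: True, e: True, f: False}


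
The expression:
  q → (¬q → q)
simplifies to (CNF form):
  True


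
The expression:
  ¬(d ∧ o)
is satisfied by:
  {o: False, d: False}
  {d: True, o: False}
  {o: True, d: False}


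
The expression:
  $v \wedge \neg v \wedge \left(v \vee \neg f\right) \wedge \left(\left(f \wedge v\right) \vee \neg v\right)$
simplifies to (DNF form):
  $\text{False}$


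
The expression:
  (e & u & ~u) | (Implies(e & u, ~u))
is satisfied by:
  {u: False, e: False}
  {e: True, u: False}
  {u: True, e: False}


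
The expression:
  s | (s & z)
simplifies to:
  s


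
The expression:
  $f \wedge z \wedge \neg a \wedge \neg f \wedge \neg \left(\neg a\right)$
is never true.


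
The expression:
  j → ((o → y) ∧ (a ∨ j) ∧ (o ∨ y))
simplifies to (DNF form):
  y ∨ ¬j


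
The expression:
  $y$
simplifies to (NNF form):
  $y$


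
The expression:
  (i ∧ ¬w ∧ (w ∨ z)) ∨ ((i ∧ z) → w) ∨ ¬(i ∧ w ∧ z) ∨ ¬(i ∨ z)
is always true.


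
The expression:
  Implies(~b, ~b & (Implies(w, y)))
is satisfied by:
  {y: True, b: True, w: False}
  {y: True, w: False, b: False}
  {b: True, w: False, y: False}
  {b: False, w: False, y: False}
  {y: True, b: True, w: True}
  {y: True, w: True, b: False}
  {b: True, w: True, y: False}


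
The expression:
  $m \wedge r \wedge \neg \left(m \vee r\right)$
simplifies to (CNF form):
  $\text{False}$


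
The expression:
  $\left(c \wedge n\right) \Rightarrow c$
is always true.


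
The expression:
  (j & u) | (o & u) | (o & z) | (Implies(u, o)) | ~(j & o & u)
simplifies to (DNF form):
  True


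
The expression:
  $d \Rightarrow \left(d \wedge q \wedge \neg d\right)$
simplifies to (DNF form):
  $\neg d$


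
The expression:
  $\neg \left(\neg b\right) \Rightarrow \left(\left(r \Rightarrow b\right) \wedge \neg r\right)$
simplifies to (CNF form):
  $\neg b \vee \neg r$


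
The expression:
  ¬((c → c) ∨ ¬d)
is never true.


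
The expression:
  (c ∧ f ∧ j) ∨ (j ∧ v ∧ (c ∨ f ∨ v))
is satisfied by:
  {v: True, f: True, j: True, c: True}
  {v: True, f: True, j: True, c: False}
  {v: True, j: True, c: True, f: False}
  {v: True, j: True, c: False, f: False}
  {f: True, j: True, c: True, v: False}


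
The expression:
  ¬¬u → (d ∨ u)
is always true.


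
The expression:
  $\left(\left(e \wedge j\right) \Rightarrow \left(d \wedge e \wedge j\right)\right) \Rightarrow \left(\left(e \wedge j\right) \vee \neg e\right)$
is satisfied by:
  {j: True, e: False}
  {e: False, j: False}
  {e: True, j: True}


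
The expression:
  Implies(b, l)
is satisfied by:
  {l: True, b: False}
  {b: False, l: False}
  {b: True, l: True}


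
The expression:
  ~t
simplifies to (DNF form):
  ~t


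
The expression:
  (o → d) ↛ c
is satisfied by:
  {d: True, o: False, c: False}
  {o: False, c: False, d: False}
  {d: True, o: True, c: False}


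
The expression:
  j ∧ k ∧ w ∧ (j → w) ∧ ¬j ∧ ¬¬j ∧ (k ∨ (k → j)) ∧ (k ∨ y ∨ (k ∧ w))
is never true.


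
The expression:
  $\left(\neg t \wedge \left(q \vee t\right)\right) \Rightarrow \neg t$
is always true.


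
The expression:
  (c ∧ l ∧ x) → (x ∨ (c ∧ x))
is always true.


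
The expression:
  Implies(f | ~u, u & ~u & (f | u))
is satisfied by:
  {u: True, f: False}


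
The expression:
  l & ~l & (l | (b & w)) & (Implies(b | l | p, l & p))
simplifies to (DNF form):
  False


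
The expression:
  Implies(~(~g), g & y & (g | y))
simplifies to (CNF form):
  y | ~g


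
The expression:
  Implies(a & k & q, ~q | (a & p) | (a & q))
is always true.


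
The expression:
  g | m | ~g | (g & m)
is always true.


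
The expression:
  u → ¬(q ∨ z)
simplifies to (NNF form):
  (¬q ∧ ¬z) ∨ ¬u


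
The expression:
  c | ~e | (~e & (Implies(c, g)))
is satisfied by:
  {c: True, e: False}
  {e: False, c: False}
  {e: True, c: True}


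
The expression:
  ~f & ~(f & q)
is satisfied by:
  {f: False}


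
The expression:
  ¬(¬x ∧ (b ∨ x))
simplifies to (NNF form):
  x ∨ ¬b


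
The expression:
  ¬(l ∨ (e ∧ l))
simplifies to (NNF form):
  ¬l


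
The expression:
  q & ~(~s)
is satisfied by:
  {s: True, q: True}


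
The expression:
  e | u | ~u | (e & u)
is always true.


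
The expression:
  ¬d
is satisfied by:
  {d: False}


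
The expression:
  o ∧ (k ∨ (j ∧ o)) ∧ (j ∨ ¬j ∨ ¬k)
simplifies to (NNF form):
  o ∧ (j ∨ k)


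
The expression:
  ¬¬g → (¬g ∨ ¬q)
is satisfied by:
  {g: False, q: False}
  {q: True, g: False}
  {g: True, q: False}


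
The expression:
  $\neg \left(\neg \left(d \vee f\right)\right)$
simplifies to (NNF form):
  $d \vee f$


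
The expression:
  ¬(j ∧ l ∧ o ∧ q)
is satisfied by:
  {l: False, q: False, o: False, j: False}
  {j: True, l: False, q: False, o: False}
  {o: True, l: False, q: False, j: False}
  {j: True, o: True, l: False, q: False}
  {q: True, j: False, l: False, o: False}
  {j: True, q: True, l: False, o: False}
  {o: True, q: True, j: False, l: False}
  {j: True, o: True, q: True, l: False}
  {l: True, o: False, q: False, j: False}
  {j: True, l: True, o: False, q: False}
  {o: True, l: True, j: False, q: False}
  {j: True, o: True, l: True, q: False}
  {q: True, l: True, o: False, j: False}
  {j: True, q: True, l: True, o: False}
  {o: True, q: True, l: True, j: False}


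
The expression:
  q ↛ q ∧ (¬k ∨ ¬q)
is never true.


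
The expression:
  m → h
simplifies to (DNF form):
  h ∨ ¬m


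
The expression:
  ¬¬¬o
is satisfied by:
  {o: False}


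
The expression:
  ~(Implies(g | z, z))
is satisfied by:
  {g: True, z: False}


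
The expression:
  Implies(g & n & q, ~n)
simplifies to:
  ~g | ~n | ~q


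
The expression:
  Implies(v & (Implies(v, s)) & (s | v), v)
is always true.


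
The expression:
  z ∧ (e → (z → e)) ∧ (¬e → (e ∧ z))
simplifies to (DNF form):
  e ∧ z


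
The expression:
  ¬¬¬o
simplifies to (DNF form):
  ¬o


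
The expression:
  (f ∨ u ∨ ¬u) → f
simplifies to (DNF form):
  f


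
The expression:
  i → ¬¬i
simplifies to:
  True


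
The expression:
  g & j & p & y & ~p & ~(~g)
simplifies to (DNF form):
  False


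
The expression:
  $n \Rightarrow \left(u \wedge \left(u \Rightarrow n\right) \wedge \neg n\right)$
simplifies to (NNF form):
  $\neg n$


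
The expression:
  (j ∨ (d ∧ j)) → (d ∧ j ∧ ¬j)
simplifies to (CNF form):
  ¬j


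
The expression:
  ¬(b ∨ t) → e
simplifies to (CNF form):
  b ∨ e ∨ t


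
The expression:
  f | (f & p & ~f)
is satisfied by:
  {f: True}


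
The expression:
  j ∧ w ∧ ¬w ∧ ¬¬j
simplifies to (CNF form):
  False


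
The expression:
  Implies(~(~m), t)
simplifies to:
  t | ~m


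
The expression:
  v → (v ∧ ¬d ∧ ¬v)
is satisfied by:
  {v: False}


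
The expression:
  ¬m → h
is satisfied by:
  {m: True, h: True}
  {m: True, h: False}
  {h: True, m: False}


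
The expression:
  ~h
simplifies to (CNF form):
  ~h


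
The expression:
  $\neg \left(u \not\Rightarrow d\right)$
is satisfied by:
  {d: True, u: False}
  {u: False, d: False}
  {u: True, d: True}


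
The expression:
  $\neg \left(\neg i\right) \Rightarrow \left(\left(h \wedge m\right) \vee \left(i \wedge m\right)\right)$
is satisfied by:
  {m: True, i: False}
  {i: False, m: False}
  {i: True, m: True}


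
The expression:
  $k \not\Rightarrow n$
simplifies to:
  $k \wedge \neg n$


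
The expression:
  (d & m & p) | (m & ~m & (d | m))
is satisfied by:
  {m: True, p: True, d: True}


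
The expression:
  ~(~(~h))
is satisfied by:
  {h: False}


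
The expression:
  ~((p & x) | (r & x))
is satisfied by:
  {p: False, x: False, r: False}
  {r: True, p: False, x: False}
  {p: True, r: False, x: False}
  {r: True, p: True, x: False}
  {x: True, r: False, p: False}


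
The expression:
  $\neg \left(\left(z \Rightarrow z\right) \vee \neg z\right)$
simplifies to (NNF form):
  $\text{False}$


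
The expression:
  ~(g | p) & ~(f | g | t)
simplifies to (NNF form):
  ~f & ~g & ~p & ~t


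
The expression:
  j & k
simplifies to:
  j & k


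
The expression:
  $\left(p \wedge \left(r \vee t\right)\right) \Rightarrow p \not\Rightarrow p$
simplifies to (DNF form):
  $\left(\neg r \wedge \neg t\right) \vee \neg p$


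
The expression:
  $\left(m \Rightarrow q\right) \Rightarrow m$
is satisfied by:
  {m: True}


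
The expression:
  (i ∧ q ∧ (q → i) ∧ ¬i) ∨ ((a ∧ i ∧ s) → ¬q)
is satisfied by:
  {s: False, q: False, a: False, i: False}
  {i: True, s: False, q: False, a: False}
  {a: True, s: False, q: False, i: False}
  {i: True, a: True, s: False, q: False}
  {q: True, i: False, s: False, a: False}
  {i: True, q: True, s: False, a: False}
  {a: True, q: True, i: False, s: False}
  {i: True, a: True, q: True, s: False}
  {s: True, a: False, q: False, i: False}
  {i: True, s: True, a: False, q: False}
  {a: True, s: True, i: False, q: False}
  {i: True, a: True, s: True, q: False}
  {q: True, s: True, a: False, i: False}
  {i: True, q: True, s: True, a: False}
  {a: True, q: True, s: True, i: False}


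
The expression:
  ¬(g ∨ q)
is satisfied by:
  {q: False, g: False}


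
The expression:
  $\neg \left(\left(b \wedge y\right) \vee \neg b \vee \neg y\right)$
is never true.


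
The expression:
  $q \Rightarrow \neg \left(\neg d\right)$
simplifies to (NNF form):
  $d \vee \neg q$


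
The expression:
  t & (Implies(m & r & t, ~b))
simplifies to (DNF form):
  (t & ~b) | (t & ~m) | (t & ~r)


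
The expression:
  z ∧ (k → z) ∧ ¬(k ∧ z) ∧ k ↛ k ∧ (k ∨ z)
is never true.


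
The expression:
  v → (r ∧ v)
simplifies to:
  r ∨ ¬v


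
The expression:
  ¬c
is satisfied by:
  {c: False}


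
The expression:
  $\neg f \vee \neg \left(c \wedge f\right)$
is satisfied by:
  {c: False, f: False}
  {f: True, c: False}
  {c: True, f: False}


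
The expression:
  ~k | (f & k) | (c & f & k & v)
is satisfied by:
  {f: True, k: False}
  {k: False, f: False}
  {k: True, f: True}


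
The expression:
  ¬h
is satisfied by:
  {h: False}


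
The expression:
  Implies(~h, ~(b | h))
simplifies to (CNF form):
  h | ~b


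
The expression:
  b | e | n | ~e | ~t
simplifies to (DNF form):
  True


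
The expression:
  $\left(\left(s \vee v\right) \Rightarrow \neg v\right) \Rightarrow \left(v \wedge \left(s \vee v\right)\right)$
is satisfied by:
  {v: True}


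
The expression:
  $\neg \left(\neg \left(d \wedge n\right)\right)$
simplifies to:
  $d \wedge n$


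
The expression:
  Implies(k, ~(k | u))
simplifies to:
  ~k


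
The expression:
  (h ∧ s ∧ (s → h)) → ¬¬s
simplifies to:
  True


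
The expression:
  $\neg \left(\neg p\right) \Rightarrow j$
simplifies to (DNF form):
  $j \vee \neg p$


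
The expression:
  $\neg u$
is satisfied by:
  {u: False}


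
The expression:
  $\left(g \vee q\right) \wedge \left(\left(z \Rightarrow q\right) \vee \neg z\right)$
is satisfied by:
  {q: True, g: True, z: False}
  {q: True, g: False, z: False}
  {q: True, z: True, g: True}
  {q: True, z: True, g: False}
  {g: True, z: False, q: False}


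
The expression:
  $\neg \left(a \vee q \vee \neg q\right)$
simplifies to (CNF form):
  $\text{False}$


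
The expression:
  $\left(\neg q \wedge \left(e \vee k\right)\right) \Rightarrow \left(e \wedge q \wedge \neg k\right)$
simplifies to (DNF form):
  $q \vee \left(\neg e \wedge \neg k\right)$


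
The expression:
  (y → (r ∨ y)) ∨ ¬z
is always true.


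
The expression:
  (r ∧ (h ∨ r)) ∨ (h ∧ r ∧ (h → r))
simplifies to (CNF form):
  r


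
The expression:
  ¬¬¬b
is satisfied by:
  {b: False}


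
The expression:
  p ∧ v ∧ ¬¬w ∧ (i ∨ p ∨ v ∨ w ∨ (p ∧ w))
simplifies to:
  p ∧ v ∧ w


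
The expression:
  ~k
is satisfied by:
  {k: False}


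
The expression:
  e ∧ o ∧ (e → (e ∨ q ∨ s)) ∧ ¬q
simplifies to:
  e ∧ o ∧ ¬q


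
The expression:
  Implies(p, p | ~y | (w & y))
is always true.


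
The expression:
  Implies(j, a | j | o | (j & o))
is always true.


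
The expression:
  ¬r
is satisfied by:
  {r: False}


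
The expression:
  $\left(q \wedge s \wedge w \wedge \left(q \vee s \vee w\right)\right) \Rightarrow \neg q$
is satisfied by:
  {s: False, q: False, w: False}
  {w: True, s: False, q: False}
  {q: True, s: False, w: False}
  {w: True, q: True, s: False}
  {s: True, w: False, q: False}
  {w: True, s: True, q: False}
  {q: True, s: True, w: False}


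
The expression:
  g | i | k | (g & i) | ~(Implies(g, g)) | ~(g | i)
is always true.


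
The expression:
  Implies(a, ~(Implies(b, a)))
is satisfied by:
  {a: False}


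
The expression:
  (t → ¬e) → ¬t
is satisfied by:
  {e: True, t: False}
  {t: False, e: False}
  {t: True, e: True}


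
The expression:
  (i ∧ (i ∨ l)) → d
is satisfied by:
  {d: True, i: False}
  {i: False, d: False}
  {i: True, d: True}


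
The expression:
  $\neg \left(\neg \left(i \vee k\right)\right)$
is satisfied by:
  {i: True, k: True}
  {i: True, k: False}
  {k: True, i: False}


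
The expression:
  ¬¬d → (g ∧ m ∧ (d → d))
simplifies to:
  (g ∧ m) ∨ ¬d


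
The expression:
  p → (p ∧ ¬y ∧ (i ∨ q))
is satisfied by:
  {i: True, q: True, y: False, p: False}
  {i: True, y: False, p: False, q: False}
  {q: True, y: False, p: False, i: False}
  {q: False, y: False, p: False, i: False}
  {i: True, q: True, y: True, p: False}
  {i: True, y: True, q: False, p: False}
  {q: True, y: True, i: False, p: False}
  {y: True, i: False, p: False, q: False}
  {q: True, i: True, p: True, y: False}
  {i: True, p: True, q: False, y: False}
  {q: True, p: True, i: False, y: False}


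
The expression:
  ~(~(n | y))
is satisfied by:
  {n: True, y: True}
  {n: True, y: False}
  {y: True, n: False}


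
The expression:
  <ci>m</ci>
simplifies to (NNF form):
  <ci>m</ci>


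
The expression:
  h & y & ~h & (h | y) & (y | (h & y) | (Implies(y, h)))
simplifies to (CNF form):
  False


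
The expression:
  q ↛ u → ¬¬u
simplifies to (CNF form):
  u ∨ ¬q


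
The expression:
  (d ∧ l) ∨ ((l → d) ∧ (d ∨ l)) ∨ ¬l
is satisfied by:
  {d: True, l: False}
  {l: False, d: False}
  {l: True, d: True}


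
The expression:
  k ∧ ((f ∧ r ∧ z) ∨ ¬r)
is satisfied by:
  {z: True, f: True, k: True, r: False}
  {z: True, k: True, f: False, r: False}
  {f: True, k: True, z: False, r: False}
  {k: True, z: False, f: False, r: False}
  {r: True, z: True, f: True, k: True}


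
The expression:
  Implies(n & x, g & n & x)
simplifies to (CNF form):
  g | ~n | ~x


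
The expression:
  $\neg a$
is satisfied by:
  {a: False}


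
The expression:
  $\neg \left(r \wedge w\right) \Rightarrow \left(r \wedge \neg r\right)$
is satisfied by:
  {r: True, w: True}


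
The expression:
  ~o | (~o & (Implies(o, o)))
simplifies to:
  ~o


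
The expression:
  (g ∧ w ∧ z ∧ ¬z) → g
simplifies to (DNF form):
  True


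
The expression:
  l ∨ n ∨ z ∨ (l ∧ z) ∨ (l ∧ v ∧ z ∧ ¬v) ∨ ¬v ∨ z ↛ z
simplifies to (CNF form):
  l ∨ n ∨ z ∨ ¬v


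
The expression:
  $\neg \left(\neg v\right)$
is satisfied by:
  {v: True}


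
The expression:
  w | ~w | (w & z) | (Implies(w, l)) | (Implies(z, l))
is always true.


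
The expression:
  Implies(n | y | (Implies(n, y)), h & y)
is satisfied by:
  {h: True, y: True}


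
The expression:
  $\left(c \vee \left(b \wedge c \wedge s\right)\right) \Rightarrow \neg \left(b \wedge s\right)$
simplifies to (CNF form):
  $\neg b \vee \neg c \vee \neg s$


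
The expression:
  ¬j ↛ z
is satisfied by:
  {z: True, j: False}
  {j: False, z: False}
  {j: True, z: True}


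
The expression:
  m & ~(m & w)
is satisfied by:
  {m: True, w: False}


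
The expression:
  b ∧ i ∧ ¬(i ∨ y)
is never true.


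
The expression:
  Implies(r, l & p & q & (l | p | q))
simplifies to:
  ~r | (l & p & q)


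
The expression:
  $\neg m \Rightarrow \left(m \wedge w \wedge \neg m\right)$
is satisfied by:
  {m: True}


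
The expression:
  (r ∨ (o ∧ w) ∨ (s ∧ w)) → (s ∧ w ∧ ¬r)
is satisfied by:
  {s: True, w: False, r: False, o: False}
  {o: False, w: False, s: False, r: False}
  {o: True, s: True, w: False, r: False}
  {o: True, w: False, s: False, r: False}
  {s: True, w: True, o: False, r: False}
  {w: True, o: False, s: False, r: False}
  {o: True, w: True, s: True, r: False}


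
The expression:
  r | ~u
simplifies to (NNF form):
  r | ~u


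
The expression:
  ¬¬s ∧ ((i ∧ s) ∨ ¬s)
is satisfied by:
  {i: True, s: True}


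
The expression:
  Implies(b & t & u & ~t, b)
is always true.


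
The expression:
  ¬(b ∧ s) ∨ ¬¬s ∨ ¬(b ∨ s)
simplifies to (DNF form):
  True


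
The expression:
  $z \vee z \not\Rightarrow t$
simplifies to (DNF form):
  $z$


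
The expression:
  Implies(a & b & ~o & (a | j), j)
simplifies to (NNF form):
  j | o | ~a | ~b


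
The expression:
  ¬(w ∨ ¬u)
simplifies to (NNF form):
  u ∧ ¬w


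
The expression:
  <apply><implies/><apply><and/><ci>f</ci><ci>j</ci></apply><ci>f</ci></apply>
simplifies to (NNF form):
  <true/>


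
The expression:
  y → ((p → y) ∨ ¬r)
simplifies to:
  True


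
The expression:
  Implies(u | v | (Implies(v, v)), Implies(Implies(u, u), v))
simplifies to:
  v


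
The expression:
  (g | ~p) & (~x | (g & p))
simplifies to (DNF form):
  (g & p) | (~p & ~x)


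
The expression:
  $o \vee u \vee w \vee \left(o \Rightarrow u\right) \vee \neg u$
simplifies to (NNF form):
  $\text{True}$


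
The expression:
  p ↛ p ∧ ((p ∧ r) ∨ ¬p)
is never true.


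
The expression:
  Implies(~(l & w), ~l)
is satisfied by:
  {w: True, l: False}
  {l: False, w: False}
  {l: True, w: True}


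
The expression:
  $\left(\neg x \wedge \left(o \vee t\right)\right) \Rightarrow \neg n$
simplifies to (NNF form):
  $x \vee \left(\neg o \wedge \neg t\right) \vee \neg n$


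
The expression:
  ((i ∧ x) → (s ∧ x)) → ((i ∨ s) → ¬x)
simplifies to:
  ¬s ∨ ¬x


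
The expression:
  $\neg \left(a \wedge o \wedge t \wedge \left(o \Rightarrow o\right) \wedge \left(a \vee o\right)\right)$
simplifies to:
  $\neg a \vee \neg o \vee \neg t$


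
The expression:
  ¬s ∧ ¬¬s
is never true.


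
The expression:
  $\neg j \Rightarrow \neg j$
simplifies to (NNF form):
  $\text{True}$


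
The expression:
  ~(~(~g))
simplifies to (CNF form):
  ~g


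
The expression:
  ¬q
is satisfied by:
  {q: False}


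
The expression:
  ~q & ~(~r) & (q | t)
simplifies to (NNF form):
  r & t & ~q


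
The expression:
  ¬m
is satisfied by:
  {m: False}


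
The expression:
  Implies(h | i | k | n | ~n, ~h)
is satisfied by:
  {h: False}


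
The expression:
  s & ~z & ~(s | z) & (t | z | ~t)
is never true.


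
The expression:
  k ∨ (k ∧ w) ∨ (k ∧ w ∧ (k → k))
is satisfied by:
  {k: True}


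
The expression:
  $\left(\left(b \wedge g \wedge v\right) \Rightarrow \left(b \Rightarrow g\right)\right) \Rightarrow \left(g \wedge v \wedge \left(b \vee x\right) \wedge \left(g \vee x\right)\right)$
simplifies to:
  $g \wedge v \wedge \left(b \vee x\right)$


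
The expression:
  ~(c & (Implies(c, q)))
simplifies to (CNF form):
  ~c | ~q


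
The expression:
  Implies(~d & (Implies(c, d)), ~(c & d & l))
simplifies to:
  True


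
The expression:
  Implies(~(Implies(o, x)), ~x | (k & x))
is always true.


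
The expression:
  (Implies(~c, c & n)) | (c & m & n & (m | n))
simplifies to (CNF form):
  c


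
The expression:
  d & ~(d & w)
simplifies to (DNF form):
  d & ~w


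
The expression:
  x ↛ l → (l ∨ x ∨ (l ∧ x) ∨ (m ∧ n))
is always true.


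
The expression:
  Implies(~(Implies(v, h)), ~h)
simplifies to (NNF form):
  True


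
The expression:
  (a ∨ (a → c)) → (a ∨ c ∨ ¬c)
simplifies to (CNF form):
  True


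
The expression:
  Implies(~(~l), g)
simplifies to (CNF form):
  g | ~l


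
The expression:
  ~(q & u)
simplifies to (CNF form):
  ~q | ~u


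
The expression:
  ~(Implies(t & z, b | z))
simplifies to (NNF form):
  False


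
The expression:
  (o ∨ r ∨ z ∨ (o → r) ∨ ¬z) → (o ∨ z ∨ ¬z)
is always true.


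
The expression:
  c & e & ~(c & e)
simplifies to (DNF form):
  False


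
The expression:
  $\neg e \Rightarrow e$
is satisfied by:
  {e: True}


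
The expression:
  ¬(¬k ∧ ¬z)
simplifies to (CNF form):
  k ∨ z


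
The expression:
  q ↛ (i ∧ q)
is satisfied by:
  {q: True, i: False}


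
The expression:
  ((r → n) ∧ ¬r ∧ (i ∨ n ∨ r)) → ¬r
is always true.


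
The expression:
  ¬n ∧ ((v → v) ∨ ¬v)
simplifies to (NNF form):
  ¬n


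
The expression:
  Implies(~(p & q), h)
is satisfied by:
  {h: True, p: True, q: True}
  {h: True, p: True, q: False}
  {h: True, q: True, p: False}
  {h: True, q: False, p: False}
  {p: True, q: True, h: False}


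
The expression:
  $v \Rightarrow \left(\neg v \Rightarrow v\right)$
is always true.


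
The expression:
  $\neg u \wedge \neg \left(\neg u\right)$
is never true.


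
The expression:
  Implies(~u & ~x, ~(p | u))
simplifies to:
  u | x | ~p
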